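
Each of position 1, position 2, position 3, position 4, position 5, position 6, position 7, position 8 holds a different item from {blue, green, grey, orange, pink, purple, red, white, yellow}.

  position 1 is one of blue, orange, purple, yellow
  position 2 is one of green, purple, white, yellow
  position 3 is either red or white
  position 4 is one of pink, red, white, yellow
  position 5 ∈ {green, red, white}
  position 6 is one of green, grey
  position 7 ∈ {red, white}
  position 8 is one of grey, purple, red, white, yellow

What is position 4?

pink

position 3 and position 7 between them cover only {red, white} — a naked pair. Remove those values from position 2, position 4, position 5, position 8.
That leaves position 5 = green. Remove green from position 2, position 6.
position 6 must be grey (only option left). Strike grey from position 8.
The 2 variables position 2 and position 8 are confined to {purple, yellow}, which locks those values in; drop them from position 1, position 4.
So position 4 = pink.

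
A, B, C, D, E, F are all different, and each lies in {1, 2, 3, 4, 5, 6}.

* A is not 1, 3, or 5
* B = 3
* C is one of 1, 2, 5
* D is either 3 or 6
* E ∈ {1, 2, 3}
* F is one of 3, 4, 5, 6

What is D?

6

B must be 3 (only option left). So D, E, F can't be 3.
So D = 6.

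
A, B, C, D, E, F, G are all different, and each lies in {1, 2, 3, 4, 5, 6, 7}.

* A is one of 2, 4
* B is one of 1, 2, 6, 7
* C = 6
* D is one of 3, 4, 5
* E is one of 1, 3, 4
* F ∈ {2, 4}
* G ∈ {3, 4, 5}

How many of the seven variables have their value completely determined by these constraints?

3

C's domain is down to {6}, so C = 6. Strike 6 from B.
Among the 6 still-open variables, 7 fits only B (and all 6 values in {1, 2, 3, 4, 5, 7} must be used), so B = 7.
The 5 still-open variables draw from only 5 values {1, 2, 3, 4, 5}, so each is used; only E can be 1, hence E = 1.
The 2 variables A and F are confined to {2, 4}, which locks those values in; drop them from D, G.
Determined: B=7, C=6, E=1. The other variables each still have more than one consistent value. That makes 3.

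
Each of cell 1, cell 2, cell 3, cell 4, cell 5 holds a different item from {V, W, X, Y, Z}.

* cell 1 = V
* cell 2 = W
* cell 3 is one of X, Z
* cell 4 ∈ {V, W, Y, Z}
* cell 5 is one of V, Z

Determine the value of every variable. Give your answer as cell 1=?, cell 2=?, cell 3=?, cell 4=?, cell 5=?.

cell 1's domain is down to {V}, so cell 1 = V. Remove V from cell 4, cell 5.
cell 2 has just one choice, so cell 2 = W. Strike W from cell 4.
cell 5 must be Z (only option left). Strike Z from cell 3, cell 4.
cell 3's domain is down to {X}, so cell 3 = X.
cell 4 has just one choice, so cell 4 = Y.

cell 1=V, cell 2=W, cell 3=X, cell 4=Y, cell 5=Z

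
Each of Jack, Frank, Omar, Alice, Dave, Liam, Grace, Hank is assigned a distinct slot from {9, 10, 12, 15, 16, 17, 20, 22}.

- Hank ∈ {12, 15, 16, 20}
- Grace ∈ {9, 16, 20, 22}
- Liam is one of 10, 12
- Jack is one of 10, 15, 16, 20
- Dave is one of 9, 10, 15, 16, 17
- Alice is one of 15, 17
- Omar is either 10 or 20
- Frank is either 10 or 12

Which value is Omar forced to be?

The 8 variables together cover exactly {9, 10, 12, 15, 16, 17, 20, 22} — 8 values for 8 variables — and 22 appears only in Grace's list, so Grace = 22.
The 7 still-open variables together cover exactly {9, 10, 12, 15, 16, 17, 20} — 7 values for 7 variables — and 9 appears only in Dave's list, so Dave = 9.
Among the 6 still-open variables, 17 fits only Alice (and all 6 values in {10, 12, 15, 16, 17, 20} must be used), so Alice = 17.
Frank and Liam share exactly the 2 values {10, 12}; by pigeonhole those values go to them, so strike 10, 12 from Jack, Omar, Hank.
So Omar = 20.

20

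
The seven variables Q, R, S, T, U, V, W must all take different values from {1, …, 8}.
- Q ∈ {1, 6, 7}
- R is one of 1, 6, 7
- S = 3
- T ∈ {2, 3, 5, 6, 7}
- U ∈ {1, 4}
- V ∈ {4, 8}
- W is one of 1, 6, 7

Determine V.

8

S's domain is down to {3}, so S = 3. Strike 3 from T.
Q, R, W between them cover only {1, 6, 7} — a naked triple. Remove those values from T, U.
That leaves U = 4. Remove 4 from V.
So V = 8.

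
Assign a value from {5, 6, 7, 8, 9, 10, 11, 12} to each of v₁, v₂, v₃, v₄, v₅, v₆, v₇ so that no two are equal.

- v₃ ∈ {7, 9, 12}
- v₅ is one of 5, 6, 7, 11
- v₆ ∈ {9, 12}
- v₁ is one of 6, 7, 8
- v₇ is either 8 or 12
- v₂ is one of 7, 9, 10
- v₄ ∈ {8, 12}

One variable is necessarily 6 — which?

v₄ and v₇ between them cover only {8, 12} — a naked pair. Remove those values from v₁, v₃, v₆.
v₆ has just one choice, so v₆ = 9. Remove 9 from v₂, v₃.
v₃ has just one choice, so v₃ = 7. Eliminate 7 elsewhere: v₁, v₂, v₅.
So 6 goes to v₁.

v₁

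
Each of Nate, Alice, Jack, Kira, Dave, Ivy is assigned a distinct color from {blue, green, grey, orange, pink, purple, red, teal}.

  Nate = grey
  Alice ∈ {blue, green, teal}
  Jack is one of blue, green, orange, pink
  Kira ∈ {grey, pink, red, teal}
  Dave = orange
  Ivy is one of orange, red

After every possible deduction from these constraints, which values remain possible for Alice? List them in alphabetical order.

blue, green, teal

Nate must be grey (only option left). Strike grey from Kira.
That leaves Dave = orange. Strike orange from Jack, Ivy.
Ivy has just one choice, so Ivy = red. Remove red from Kira.
No further eliminations apply; Alice can still be any of blue, green, teal.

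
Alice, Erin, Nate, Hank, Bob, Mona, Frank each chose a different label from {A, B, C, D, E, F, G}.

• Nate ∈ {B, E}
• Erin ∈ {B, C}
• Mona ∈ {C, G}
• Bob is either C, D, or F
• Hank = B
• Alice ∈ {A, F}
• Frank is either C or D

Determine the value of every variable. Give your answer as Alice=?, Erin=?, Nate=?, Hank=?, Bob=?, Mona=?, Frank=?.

Alice=A, Erin=C, Nate=E, Hank=B, Bob=F, Mona=G, Frank=D

Hank's domain is down to {B}, so Hank = B. Strike B from Erin, Nate.
Erin has just one choice, so Erin = C. So Bob, Mona, Frank can't be C.
That leaves Nate = E.
That leaves Mona = G.
Frank must be D (only option left). Remove D from Bob.
Bob's domain is down to {F}, so Bob = F. Remove F from Alice.
Alice must be A (only option left).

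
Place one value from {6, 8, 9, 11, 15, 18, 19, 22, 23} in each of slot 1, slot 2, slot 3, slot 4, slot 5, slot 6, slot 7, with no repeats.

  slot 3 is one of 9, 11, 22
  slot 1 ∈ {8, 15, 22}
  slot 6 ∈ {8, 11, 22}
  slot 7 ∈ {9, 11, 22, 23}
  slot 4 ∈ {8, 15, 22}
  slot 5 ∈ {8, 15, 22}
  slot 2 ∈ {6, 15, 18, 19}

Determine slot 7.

slot 1, slot 4, slot 5 between them cover only {8, 15, 22} — a naked triple. Remove those values from slot 2, slot 3, slot 6, slot 7.
slot 6 has just one choice, so slot 6 = 11. So slot 3, slot 7 can't be 11.
That leaves slot 3 = 9. Strike 9 from slot 7.
So slot 7 = 23.

23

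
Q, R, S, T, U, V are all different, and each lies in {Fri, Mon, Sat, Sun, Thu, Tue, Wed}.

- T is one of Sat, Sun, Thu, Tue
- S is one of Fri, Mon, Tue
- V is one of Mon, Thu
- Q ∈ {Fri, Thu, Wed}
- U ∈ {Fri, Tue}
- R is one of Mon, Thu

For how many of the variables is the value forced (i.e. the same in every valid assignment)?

1

R and V between them cover only {Mon, Thu} — a naked pair. Remove those values from Q, S, T.
S and U share exactly the 2 values {Fri, Tue}; by pigeonhole those values go to them, so strike Fri, Tue from Q, T.
Q's domain is down to {Wed}, so Q = Wed.
Determined: Q=Wed. The other variables each still have more than one consistent value. That makes 1.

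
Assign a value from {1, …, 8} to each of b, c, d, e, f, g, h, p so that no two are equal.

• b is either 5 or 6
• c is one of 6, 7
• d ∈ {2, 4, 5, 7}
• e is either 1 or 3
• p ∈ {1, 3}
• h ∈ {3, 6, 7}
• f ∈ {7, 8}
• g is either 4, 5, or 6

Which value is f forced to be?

The 8 variables together cover exactly {1, 2, 3, 4, 5, 6, 7, 8} — 8 values for 8 variables — and 2 appears only in d's list, so d = 2.
The 7 still-open variables draw from only 7 values {1, 3, 4, 5, 6, 7, 8}, so each is used; only g can be 4, hence g = 4.
The 6 still-open variables together cover exactly {1, 3, 5, 6, 7, 8} — 6 values for 6 variables — and 5 appears only in b's list, so b = 5.
The 5 still-open variables together cover exactly {1, 3, 6, 7, 8} — 5 values for 5 variables — and 8 appears only in f's list, so f = 8.

8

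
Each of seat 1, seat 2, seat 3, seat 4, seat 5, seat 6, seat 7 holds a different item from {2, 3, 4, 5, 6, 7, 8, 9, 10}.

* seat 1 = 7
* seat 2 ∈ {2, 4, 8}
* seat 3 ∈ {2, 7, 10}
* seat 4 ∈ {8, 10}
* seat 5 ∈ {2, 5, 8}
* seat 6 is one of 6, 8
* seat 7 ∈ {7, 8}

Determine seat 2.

seat 1 has just one choice, so seat 1 = 7. Eliminate 7 elsewhere: seat 3, seat 7.
seat 7 must be 8 (only option left). Eliminate 8 elsewhere: seat 2, seat 4, seat 5, seat 6.
seat 4 has just one choice, so seat 4 = 10. Eliminate 10 elsewhere: seat 3.
seat 6's domain is down to {6}, so seat 6 = 6.
seat 3 must be 2 (only option left). So seat 2, seat 5 can't be 2.
So seat 2 = 4.

4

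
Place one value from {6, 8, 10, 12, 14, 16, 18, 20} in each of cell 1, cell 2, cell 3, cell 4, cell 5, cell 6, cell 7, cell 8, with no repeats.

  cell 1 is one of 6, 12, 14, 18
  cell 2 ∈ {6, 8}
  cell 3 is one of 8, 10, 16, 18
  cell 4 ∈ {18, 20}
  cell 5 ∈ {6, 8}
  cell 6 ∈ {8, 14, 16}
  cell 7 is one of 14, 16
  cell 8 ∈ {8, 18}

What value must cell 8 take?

Among the 8 variables, 10 fits only cell 3 (and all 8 values in {6, 8, 10, 12, 14, 16, 18, 20} must be used), so cell 3 = 10.
The 7 still-open variables together cover exactly {6, 8, 12, 14, 16, 18, 20} — 7 values for 7 variables — and 12 appears only in cell 1's list, so cell 1 = 12.
The 6 still-open variables together cover exactly {6, 8, 14, 16, 18, 20} — 6 values for 6 variables — and 20 appears only in cell 4's list, so cell 4 = 20.
The 5 still-open variables draw from only 5 values {6, 8, 14, 16, 18}, so each is used; only cell 8 can be 18, hence cell 8 = 18.

18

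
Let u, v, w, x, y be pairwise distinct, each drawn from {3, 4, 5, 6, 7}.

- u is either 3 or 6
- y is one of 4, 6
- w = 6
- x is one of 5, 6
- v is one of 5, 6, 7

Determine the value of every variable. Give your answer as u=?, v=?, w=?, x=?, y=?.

w has just one choice, so w = 6. Strike 6 from u, v, x, y.
x must be 5 (only option left). So v can't be 5.
That leaves y = 4.
u must be 3 (only option left).
v must be 7 (only option left).

u=3, v=7, w=6, x=5, y=4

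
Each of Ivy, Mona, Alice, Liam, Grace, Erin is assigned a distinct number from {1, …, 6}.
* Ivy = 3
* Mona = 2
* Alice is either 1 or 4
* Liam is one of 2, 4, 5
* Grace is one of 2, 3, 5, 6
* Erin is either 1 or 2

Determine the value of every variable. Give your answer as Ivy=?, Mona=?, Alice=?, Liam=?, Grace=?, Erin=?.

Ivy=3, Mona=2, Alice=4, Liam=5, Grace=6, Erin=1

Ivy must be 3 (only option left). Eliminate 3 elsewhere: Grace.
That leaves Mona = 2. Eliminate 2 elsewhere: Liam, Grace, Erin.
That leaves Erin = 1. So Alice can't be 1.
Alice has just one choice, so Alice = 4. Eliminate 4 elsewhere: Liam.
That leaves Liam = 5. Eliminate 5 elsewhere: Grace.
Grace has just one choice, so Grace = 6.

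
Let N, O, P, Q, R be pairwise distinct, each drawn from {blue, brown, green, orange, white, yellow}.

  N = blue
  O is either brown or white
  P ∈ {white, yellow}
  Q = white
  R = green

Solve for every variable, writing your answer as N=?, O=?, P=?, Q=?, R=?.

N=blue, O=brown, P=yellow, Q=white, R=green

N has just one choice, so N = blue.
Q's domain is down to {white}, so Q = white. Strike white from O, P.
R has just one choice, so R = green.
O has just one choice, so O = brown.
P's domain is down to {yellow}, so P = yellow.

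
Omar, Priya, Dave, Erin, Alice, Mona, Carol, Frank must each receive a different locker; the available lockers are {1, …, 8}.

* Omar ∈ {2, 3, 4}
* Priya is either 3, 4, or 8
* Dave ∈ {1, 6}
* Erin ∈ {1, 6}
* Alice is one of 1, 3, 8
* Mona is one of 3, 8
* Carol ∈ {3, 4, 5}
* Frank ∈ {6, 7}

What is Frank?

Among the 8 variables, 2 fits only Omar (and all 8 values in {1, 2, 3, 4, 5, 6, 7, 8} must be used), so Omar = 2.
The 7 still-open variables draw from only 7 values {1, 3, 4, 5, 6, 7, 8}, so each is used; only Carol can be 5, hence Carol = 5.
Among the 6 still-open variables, 4 fits only Priya (and all 6 values in {1, 3, 4, 6, 7, 8} must be used), so Priya = 4.
The 5 still-open variables draw from only 5 values {1, 3, 6, 7, 8}, so each is used; only Frank can be 7, hence Frank = 7.

7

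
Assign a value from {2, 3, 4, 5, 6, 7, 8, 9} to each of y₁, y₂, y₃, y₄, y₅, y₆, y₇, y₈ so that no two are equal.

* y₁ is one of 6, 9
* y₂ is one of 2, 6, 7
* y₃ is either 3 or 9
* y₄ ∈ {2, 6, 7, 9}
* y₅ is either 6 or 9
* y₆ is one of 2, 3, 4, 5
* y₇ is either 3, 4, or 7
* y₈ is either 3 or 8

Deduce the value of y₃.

The 8 variables draw from only 8 values {2, 3, 4, 5, 6, 7, 8, 9}, so each is used; only y₆ can be 5, hence y₆ = 5.
The 7 still-open variables draw from only 7 values {2, 3, 4, 6, 7, 8, 9}, so each is used; only y₇ can be 4, hence y₇ = 4.
The 6 still-open variables draw from only 6 values {2, 3, 6, 7, 8, 9}, so each is used; only y₈ can be 8, hence y₈ = 8.
Among the 5 still-open variables, 3 fits only y₃ (and all 5 values in {2, 3, 6, 7, 9} must be used), so y₃ = 3.

3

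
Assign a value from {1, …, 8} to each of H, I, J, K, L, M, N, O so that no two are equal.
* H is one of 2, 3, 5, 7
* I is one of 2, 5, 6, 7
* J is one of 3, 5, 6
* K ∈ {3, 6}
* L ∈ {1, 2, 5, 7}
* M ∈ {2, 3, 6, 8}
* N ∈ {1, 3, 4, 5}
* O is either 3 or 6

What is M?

8

The 8 variables draw from only 8 values {1, 2, 3, 4, 5, 6, 7, 8}, so each is used; only N can be 4, hence N = 4.
Among the 7 still-open variables, 1 fits only L (and all 7 values in {1, 2, 3, 5, 6, 7, 8} must be used), so L = 1.
The 6 still-open variables draw from only 6 values {2, 3, 5, 6, 7, 8}, so each is used; only M can be 8, hence M = 8.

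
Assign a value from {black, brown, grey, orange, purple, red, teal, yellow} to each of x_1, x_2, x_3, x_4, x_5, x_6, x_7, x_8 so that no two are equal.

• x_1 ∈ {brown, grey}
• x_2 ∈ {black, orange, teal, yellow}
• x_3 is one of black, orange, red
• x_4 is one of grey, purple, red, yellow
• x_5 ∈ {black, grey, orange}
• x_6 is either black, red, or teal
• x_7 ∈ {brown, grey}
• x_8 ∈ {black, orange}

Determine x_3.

Among the 8 variables, purple fits only x_4 (and all 8 values in {black, brown, grey, orange, purple, red, teal, yellow} must be used), so x_4 = purple.
The 7 still-open variables together cover exactly {black, brown, grey, orange, red, teal, yellow} — 7 values for 7 variables — and yellow appears only in x_2's list, so x_2 = yellow.
Among the 6 still-open variables, teal fits only x_6 (and all 6 values in {black, brown, grey, orange, red, teal} must be used), so x_6 = teal.
Among the 5 still-open variables, red fits only x_3 (and all 5 values in {black, brown, grey, orange, red} must be used), so x_3 = red.

red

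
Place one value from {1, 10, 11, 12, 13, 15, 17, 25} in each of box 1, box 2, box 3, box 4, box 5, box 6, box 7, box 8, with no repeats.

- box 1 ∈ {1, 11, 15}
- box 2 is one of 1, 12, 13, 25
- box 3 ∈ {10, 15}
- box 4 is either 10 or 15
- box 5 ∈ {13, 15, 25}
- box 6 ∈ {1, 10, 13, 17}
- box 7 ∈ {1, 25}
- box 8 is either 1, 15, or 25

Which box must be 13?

box 5

The 8 variables draw from only 8 values {1, 10, 11, 12, 13, 15, 17, 25}, so each is used; only box 1 can be 11, hence box 1 = 11.
Among the 7 still-open variables, 12 fits only box 2 (and all 7 values in {1, 10, 12, 13, 15, 17, 25} must be used), so box 2 = 12.
Among the 6 still-open variables, 17 fits only box 6 (and all 6 values in {1, 10, 13, 15, 17, 25} must be used), so box 6 = 17.
The 5 still-open variables draw from only 5 values {1, 10, 13, 15, 25}, so each is used; only box 5 can be 13, hence box 5 = 13.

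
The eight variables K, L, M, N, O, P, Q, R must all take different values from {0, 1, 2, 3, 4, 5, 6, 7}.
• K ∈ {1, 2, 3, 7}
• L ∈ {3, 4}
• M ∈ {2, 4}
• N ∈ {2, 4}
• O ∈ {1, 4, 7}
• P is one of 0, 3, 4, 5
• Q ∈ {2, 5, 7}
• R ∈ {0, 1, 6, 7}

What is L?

3

Among the 8 variables, 6 fits only R (and all 8 values in {0, 1, 2, 3, 4, 5, 6, 7} must be used), so R = 6.
Among the 7 still-open variables, 0 fits only P (and all 7 values in {0, 1, 2, 3, 4, 5, 7} must be used), so P = 0.
The 6 still-open variables draw from only 6 values {1, 2, 3, 4, 5, 7}, so each is used; only Q can be 5, hence Q = 5.
The 2 variables M and N are confined to {2, 4}, which locks those values in; drop them from K, L, O.
So L = 3.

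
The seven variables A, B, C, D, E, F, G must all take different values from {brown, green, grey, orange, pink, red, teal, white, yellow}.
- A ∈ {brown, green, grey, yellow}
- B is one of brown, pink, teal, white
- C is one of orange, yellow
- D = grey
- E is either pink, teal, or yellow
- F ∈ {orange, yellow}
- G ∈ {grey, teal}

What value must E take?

pink

D's domain is down to {grey}, so D = grey. Remove grey from A, G.
G must be teal (only option left). Remove teal from B, E.
C and F between them cover only {orange, yellow} — a naked pair. Remove those values from A, E.
So E = pink.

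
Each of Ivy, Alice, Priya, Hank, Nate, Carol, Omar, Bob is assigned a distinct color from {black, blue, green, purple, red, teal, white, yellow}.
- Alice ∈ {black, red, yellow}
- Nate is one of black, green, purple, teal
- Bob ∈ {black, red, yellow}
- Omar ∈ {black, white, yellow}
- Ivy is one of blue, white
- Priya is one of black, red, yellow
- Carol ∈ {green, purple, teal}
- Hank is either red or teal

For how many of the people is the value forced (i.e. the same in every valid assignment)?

The 8 variables together cover exactly {black, blue, green, purple, red, teal, white, yellow} — 8 values for 8 variables — and blue appears only in Ivy's list, so Ivy = blue.
Among the 7 still-open variables, white fits only Omar (and all 7 values in {black, green, purple, red, teal, white, yellow} must be used), so Omar = white.
Alice, Priya, Bob between them cover only {black, red, yellow} — a naked triple. Remove those values from Hank, Nate.
That leaves Hank = teal. Eliminate teal elsewhere: Nate, Carol.
Determined: Ivy=blue, Hank=teal, Omar=white. The other people each still have more than one consistent value. That makes 3.

3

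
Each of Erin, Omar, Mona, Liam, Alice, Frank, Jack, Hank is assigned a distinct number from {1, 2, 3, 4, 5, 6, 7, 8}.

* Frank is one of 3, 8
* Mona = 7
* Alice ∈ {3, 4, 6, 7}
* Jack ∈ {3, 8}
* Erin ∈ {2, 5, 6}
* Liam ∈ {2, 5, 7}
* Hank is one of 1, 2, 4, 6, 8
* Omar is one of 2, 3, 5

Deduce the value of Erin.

6

Mona's domain is down to {7}, so Mona = 7. Strike 7 from Liam, Alice.
The 7 still-open variables together cover exactly {1, 2, 3, 4, 5, 6, 8} — 7 values for 7 variables — and 1 appears only in Hank's list, so Hank = 1.
The 6 still-open variables draw from only 6 values {2, 3, 4, 5, 6, 8}, so each is used; only Alice can be 4, hence Alice = 4.
Among the 5 still-open variables, 6 fits only Erin (and all 5 values in {2, 3, 5, 6, 8} must be used), so Erin = 6.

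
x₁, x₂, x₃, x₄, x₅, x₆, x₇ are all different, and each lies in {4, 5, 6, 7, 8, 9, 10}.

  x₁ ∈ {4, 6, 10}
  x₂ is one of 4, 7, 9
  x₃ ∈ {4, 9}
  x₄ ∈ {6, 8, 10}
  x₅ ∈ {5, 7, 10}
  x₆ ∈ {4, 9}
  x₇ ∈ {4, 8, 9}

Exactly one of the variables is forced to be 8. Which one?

Among the 7 variables, 5 fits only x₅ (and all 7 values in {4, 5, 6, 7, 8, 9, 10} must be used), so x₅ = 5.
Among the 6 still-open variables, 7 fits only x₂ (and all 6 values in {4, 6, 7, 8, 9, 10} must be used), so x₂ = 7.
The 2 variables x₃ and x₆ are confined to {4, 9}, which locks those values in; drop them from x₁, x₇.
So 8 goes to x₇.

x₇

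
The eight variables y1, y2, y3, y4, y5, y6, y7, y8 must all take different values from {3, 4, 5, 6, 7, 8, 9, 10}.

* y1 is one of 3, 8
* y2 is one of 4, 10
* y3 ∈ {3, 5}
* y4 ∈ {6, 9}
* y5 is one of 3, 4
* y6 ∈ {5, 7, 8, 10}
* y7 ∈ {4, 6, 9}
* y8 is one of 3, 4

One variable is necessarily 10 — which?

y2

The 8 variables draw from only 8 values {3, 4, 5, 6, 7, 8, 9, 10}, so each is used; only y6 can be 7, hence y6 = 7.
The 7 still-open variables draw from only 7 values {3, 4, 5, 6, 8, 9, 10}, so each is used; only y3 can be 5, hence y3 = 5.
The 6 still-open variables together cover exactly {3, 4, 6, 8, 9, 10} — 6 values for 6 variables — and 8 appears only in y1's list, so y1 = 8.
The 5 still-open variables together cover exactly {3, 4, 6, 9, 10} — 5 values for 5 variables — and 10 appears only in y2's list, so y2 = 10.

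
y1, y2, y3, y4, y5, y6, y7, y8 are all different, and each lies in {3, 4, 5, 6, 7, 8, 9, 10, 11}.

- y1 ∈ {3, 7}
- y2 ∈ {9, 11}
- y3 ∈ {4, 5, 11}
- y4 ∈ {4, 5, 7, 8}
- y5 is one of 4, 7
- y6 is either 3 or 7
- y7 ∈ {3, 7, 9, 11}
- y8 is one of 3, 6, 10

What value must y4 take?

8

y1 and y6 share exactly the 2 values {3, 7}; by pigeonhole those values go to them, so strike 3, 7 from y4, y5, y7, y8.
y5 has just one choice, so y5 = 4. Eliminate 4 elsewhere: y3, y4.
y2 and y7 share exactly the 2 values {9, 11}; by pigeonhole those values go to them, so strike 9, 11 from y3.
y3 has just one choice, so y3 = 5. Strike 5 from y4.
So y4 = 8.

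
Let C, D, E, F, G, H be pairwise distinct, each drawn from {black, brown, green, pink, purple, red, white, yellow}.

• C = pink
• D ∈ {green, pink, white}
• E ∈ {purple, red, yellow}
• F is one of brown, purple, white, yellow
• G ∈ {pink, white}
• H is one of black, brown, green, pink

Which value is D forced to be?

C must be pink (only option left). So D, G, H can't be pink.
G must be white (only option left). Eliminate white elsewhere: D, F.
So D = green.

green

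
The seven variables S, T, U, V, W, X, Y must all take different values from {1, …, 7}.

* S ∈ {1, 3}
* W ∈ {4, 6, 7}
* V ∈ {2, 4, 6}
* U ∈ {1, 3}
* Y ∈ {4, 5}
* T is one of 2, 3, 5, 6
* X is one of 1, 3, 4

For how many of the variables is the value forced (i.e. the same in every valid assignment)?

The 7 variables draw from only 7 values {1, 2, 3, 4, 5, 6, 7}, so each is used; only W can be 7, hence W = 7.
S and U share exactly the 2 values {1, 3}; by pigeonhole those values go to them, so strike 1, 3 from T, X.
X has just one choice, so X = 4. So V, Y can't be 4.
Y has just one choice, so Y = 5. Remove 5 from T.
Determined: W=7, X=4, Y=5. The other variables each still have more than one consistent value. That makes 3.

3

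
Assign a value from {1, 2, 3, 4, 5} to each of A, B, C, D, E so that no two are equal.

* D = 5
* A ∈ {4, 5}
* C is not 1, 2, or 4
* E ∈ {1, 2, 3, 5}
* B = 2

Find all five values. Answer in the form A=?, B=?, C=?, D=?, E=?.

B must be 2 (only option left). Strike 2 from E.
D's domain is down to {5}, so D = 5. So A, C, E can't be 5.
A's domain is down to {4}, so A = 4.
C must be 3 (only option left). Strike 3 from E.
E must be 1 (only option left).

A=4, B=2, C=3, D=5, E=1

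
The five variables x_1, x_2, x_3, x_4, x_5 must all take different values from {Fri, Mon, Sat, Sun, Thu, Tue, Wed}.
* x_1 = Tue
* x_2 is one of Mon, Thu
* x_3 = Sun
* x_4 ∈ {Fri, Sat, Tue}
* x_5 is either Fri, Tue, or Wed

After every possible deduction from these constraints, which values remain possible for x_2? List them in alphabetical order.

x_1 must be Tue (only option left). Remove Tue from x_4, x_5.
x_3's domain is down to {Sun}, so x_3 = Sun.
No further eliminations apply; x_2 can still be any of Mon, Thu.

Mon, Thu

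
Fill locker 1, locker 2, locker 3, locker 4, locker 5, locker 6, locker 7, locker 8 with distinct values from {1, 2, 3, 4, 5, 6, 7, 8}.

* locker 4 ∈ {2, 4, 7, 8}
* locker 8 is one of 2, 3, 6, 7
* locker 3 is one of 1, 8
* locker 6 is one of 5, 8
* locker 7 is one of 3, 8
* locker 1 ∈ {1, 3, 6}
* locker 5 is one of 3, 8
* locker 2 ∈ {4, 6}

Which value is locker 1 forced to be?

6

The 8 variables draw from only 8 values {1, 2, 3, 4, 5, 6, 7, 8}, so each is used; only locker 6 can be 5, hence locker 6 = 5.
The 2 variables locker 5 and locker 7 are confined to {3, 8}, which locks those values in; drop them from locker 1, locker 3, locker 4, locker 8.
That leaves locker 3 = 1. Remove 1 from locker 1.
So locker 1 = 6.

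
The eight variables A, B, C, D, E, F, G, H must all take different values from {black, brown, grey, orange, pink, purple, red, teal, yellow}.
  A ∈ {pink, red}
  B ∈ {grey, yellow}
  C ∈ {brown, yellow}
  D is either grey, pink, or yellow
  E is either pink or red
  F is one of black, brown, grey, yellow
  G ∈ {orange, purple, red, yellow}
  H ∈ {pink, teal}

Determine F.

A and E share exactly the 2 values {pink, red}; by pigeonhole those values go to them, so strike pink, red from D, G, H.
That leaves H = teal.
The 2 variables B and D are confined to {grey, yellow}, which locks those values in; drop them from C, F, G.
C must be brown (only option left). Eliminate brown elsewhere: F.
So F = black.

black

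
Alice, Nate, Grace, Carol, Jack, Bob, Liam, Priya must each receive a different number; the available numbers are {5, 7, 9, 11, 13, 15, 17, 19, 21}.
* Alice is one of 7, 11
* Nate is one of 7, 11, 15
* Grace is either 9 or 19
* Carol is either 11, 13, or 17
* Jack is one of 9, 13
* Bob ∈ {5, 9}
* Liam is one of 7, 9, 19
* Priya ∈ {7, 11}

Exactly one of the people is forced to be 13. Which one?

The 8 variables together cover exactly {5, 7, 9, 11, 13, 15, 17, 19} — 8 values for 8 variables — and 5 appears only in Bob's list, so Bob = 5.
The 7 still-open variables draw from only 7 values {7, 9, 11, 13, 15, 17, 19}, so each is used; only Nate can be 15, hence Nate = 15.
Among the 6 still-open variables, 17 fits only Carol (and all 6 values in {7, 9, 11, 13, 17, 19} must be used), so Carol = 17.
Among the 5 still-open variables, 13 fits only Jack (and all 5 values in {7, 9, 11, 13, 19} must be used), so Jack = 13.

Jack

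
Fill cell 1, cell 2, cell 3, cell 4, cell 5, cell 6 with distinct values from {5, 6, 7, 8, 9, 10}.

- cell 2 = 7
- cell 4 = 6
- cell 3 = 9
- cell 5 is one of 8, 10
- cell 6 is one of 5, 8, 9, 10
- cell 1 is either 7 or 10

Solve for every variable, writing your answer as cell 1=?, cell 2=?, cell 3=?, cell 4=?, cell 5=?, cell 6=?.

cell 1=10, cell 2=7, cell 3=9, cell 4=6, cell 5=8, cell 6=5

cell 2's domain is down to {7}, so cell 2 = 7. Remove 7 from cell 1.
That leaves cell 3 = 9. Remove 9 from cell 6.
That leaves cell 4 = 6.
cell 1's domain is down to {10}, so cell 1 = 10. Strike 10 from cell 5, cell 6.
cell 5 must be 8 (only option left). So cell 6 can't be 8.
cell 6 has just one choice, so cell 6 = 5.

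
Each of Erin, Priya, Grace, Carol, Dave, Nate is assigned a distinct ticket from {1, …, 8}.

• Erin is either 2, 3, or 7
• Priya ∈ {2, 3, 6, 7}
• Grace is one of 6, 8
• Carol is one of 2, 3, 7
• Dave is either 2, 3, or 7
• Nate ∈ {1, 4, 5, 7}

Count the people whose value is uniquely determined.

The 3 variables Erin, Carol, Dave are confined to {2, 3, 7}, which locks those values in; drop them from Priya, Nate.
That leaves Priya = 6. Strike 6 from Grace.
Grace must be 8 (only option left).
Determined: Priya=6, Grace=8. The other people each still have more than one consistent value. That makes 2.

2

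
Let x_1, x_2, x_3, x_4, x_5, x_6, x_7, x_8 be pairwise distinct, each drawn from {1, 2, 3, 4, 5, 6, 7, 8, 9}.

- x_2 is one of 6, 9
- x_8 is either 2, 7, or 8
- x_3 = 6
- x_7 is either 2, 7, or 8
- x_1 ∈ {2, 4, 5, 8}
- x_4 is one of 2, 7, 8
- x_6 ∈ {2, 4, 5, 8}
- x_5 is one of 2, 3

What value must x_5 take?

x_3 has just one choice, so x_3 = 6. Remove 6 from x_2.
x_2 has just one choice, so x_2 = 9.
Among the 6 still-open variables, 3 fits only x_5 (and all 6 values in {2, 3, 4, 5, 7, 8} must be used), so x_5 = 3.

3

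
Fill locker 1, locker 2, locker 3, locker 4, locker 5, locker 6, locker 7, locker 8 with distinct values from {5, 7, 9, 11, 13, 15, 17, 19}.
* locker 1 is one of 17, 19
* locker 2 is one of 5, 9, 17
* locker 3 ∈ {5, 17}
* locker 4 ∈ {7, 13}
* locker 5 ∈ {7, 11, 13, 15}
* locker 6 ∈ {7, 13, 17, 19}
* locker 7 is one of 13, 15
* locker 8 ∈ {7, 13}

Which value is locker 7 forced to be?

15

The 8 variables together cover exactly {5, 7, 9, 11, 13, 15, 17, 19} — 8 values for 8 variables — and 9 appears only in locker 2's list, so locker 2 = 9.
The 7 still-open variables together cover exactly {5, 7, 11, 13, 15, 17, 19} — 7 values for 7 variables — and 5 appears only in locker 3's list, so locker 3 = 5.
The 6 still-open variables draw from only 6 values {7, 11, 13, 15, 17, 19}, so each is used; only locker 5 can be 11, hence locker 5 = 11.
The 5 still-open variables together cover exactly {7, 13, 15, 17, 19} — 5 values for 5 variables — and 15 appears only in locker 7's list, so locker 7 = 15.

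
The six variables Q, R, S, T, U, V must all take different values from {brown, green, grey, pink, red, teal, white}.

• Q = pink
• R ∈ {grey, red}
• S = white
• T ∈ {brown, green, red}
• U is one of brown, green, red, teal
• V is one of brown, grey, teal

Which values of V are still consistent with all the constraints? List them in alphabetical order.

brown, grey, teal

Q must be pink (only option left).
That leaves S = white.
No further eliminations apply; V can still be any of brown, grey, teal.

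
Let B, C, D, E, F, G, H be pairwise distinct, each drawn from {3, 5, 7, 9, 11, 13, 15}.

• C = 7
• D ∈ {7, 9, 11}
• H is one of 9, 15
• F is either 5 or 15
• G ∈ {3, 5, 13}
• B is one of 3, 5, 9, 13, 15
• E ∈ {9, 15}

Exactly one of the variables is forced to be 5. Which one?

C has just one choice, so C = 7. Remove 7 from D.
The 6 still-open variables draw from only 6 values {3, 5, 9, 11, 13, 15}, so each is used; only D can be 11, hence D = 11.
The 2 variables E and H are confined to {9, 15}, which locks those values in; drop them from B, F.
So 5 goes to F.

F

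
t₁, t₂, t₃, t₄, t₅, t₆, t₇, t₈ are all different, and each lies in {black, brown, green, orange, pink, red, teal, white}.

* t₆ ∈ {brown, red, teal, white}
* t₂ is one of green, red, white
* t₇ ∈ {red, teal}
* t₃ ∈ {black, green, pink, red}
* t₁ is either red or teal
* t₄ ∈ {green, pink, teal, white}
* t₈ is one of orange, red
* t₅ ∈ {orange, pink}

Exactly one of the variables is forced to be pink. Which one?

t₅

The 8 variables together cover exactly {black, brown, green, orange, pink, red, teal, white} — 8 values for 8 variables — and black appears only in t₃'s list, so t₃ = black.
The 7 still-open variables together cover exactly {brown, green, orange, pink, red, teal, white} — 7 values for 7 variables — and brown appears only in t₆'s list, so t₆ = brown.
t₁ and t₇ between them cover only {red, teal} — a naked pair. Remove those values from t₂, t₄, t₈.
t₈ has just one choice, so t₈ = orange. So t₅ can't be orange.
So pink goes to t₅.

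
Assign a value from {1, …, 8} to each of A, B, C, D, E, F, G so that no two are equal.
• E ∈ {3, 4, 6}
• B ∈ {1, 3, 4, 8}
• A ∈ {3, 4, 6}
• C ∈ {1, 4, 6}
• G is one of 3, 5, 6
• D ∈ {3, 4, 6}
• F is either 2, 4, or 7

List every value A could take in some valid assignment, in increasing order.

3, 4, 6

A, D, E share exactly the 3 values {3, 4, 6}; by pigeonhole those values go to them, so strike 3, 4, 6 from B, C, F, G.
C's domain is down to {1}, so C = 1. Eliminate 1 elsewhere: B.
G has just one choice, so G = 5.
That leaves B = 8.
No further eliminations apply; A can still be any of 3, 4, 6.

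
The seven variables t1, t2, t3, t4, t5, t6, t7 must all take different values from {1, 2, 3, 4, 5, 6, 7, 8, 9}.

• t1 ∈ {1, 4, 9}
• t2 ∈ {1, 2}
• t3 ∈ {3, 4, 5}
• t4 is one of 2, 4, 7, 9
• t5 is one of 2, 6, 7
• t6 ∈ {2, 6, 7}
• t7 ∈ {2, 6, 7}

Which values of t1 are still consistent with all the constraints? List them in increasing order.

4, 9

The 3 variables t5, t6, t7 are confined to {2, 6, 7}, which locks those values in; drop them from t2, t4.
t2 must be 1 (only option left). Remove 1 from t1.
t1 and t4 share exactly the 2 values {4, 9}; by pigeonhole those values go to them, so strike 4, 9 from t3.
No further eliminations apply; t1 can still be any of 4, 9.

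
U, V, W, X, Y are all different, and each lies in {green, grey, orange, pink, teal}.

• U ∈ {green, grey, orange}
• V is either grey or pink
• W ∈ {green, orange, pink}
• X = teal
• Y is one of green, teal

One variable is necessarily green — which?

Y

X must be teal (only option left). Strike teal from Y.
So green goes to Y.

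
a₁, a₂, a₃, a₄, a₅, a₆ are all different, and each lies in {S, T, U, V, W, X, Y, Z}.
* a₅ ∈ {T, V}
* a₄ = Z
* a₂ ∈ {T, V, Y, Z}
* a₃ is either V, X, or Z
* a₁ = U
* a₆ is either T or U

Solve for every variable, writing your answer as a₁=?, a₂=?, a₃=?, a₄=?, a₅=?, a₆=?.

a₁=U, a₂=Y, a₃=X, a₄=Z, a₅=V, a₆=T

a₁ has just one choice, so a₁ = U. Eliminate U elsewhere: a₆.
That leaves a₄ = Z. Remove Z from a₂, a₃.
a₆ must be T (only option left). Eliminate T elsewhere: a₂, a₅.
a₅ has just one choice, so a₅ = V. Strike V from a₂, a₃.
a₂ must be Y (only option left).
a₃'s domain is down to {X}, so a₃ = X.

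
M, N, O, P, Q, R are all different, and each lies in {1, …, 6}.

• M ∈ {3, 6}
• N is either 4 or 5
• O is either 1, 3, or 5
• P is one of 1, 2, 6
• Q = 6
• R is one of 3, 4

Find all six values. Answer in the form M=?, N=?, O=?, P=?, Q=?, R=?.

M=3, N=5, O=1, P=2, Q=6, R=4

Q's domain is down to {6}, so Q = 6. Strike 6 from M, P.
M's domain is down to {3}, so M = 3. So O, R can't be 3.
That leaves R = 4. Eliminate 4 elsewhere: N.
N has just one choice, so N = 5. Remove 5 from O.
O's domain is down to {1}, so O = 1. Strike 1 from P.
P's domain is down to {2}, so P = 2.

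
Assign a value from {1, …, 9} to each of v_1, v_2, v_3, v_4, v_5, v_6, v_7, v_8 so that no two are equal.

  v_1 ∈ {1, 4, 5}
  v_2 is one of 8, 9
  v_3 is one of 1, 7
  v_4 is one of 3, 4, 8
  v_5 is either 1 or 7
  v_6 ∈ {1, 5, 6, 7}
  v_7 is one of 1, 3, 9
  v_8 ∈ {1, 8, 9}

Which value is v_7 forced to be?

The 8 variables draw from only 8 values {1, 3, 4, 5, 6, 7, 8, 9}, so each is used; only v_6 can be 6, hence v_6 = 6.
The 7 still-open variables together cover exactly {1, 3, 4, 5, 7, 8, 9} — 7 values for 7 variables — and 5 appears only in v_1's list, so v_1 = 5.
The 6 still-open variables draw from only 6 values {1, 3, 4, 7, 8, 9}, so each is used; only v_4 can be 4, hence v_4 = 4.
The 5 still-open variables draw from only 5 values {1, 3, 7, 8, 9}, so each is used; only v_7 can be 3, hence v_7 = 3.

3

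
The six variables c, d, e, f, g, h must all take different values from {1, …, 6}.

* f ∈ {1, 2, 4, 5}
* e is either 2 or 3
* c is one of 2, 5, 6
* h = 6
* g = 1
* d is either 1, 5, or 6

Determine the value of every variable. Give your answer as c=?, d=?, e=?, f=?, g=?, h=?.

g's domain is down to {1}, so g = 1. So d, f can't be 1.
h must be 6 (only option left). Remove 6 from c, d.
That leaves d = 5. So c, f can't be 5.
c must be 2 (only option left). Remove 2 from e, f.
e's domain is down to {3}, so e = 3.
f has just one choice, so f = 4.

c=2, d=5, e=3, f=4, g=1, h=6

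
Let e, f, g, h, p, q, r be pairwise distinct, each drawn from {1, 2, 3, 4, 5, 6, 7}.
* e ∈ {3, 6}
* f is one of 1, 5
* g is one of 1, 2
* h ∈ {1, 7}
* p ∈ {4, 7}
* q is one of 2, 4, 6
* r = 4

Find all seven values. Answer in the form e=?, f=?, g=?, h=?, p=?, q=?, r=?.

r must be 4 (only option left). Eliminate 4 elsewhere: p, q.
That leaves p = 7. So h can't be 7.
h has just one choice, so h = 1. So f, g can't be 1.
f's domain is down to {5}, so f = 5.
g's domain is down to {2}, so g = 2. Eliminate 2 elsewhere: q.
That leaves q = 6. So e can't be 6.
e must be 3 (only option left).

e=3, f=5, g=2, h=1, p=7, q=6, r=4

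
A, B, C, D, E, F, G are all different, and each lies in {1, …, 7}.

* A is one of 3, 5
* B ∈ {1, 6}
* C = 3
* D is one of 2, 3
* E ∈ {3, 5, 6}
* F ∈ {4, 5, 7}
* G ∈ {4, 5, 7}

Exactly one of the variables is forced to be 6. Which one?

C's domain is down to {3}, so C = 3. Eliminate 3 elsewhere: A, D, E.
D must be 2 (only option left).
A's domain is down to {5}, so A = 5. Remove 5 from E, F, G.
So 6 goes to E.

E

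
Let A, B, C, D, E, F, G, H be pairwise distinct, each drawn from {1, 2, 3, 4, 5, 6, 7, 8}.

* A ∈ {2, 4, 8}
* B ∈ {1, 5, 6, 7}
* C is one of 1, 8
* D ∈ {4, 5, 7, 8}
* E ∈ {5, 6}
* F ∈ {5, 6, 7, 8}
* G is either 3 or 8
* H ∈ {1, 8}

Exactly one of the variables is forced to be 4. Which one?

The 8 variables together cover exactly {1, 2, 3, 4, 5, 6, 7, 8} — 8 values for 8 variables — and 2 appears only in A's list, so A = 2.
Among the 7 still-open variables, 3 fits only G (and all 7 values in {1, 3, 4, 5, 6, 7, 8} must be used), so G = 3.
The 6 still-open variables together cover exactly {1, 4, 5, 6, 7, 8} — 6 values for 6 variables — and 4 appears only in D's list, so D = 4.

D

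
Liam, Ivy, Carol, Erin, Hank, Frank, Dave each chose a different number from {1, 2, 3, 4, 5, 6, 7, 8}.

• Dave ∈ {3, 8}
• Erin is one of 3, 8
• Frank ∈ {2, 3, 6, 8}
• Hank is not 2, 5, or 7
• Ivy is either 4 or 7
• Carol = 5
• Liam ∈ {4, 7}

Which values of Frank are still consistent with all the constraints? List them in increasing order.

Carol must be 5 (only option left).
The 2 variables Liam and Ivy are confined to {4, 7}, which locks those values in; drop them from Hank.
Erin and Dave between them cover only {3, 8} — a naked pair. Remove those values from Hank, Frank.
No further eliminations apply; Frank can still be any of 2, 6.

2, 6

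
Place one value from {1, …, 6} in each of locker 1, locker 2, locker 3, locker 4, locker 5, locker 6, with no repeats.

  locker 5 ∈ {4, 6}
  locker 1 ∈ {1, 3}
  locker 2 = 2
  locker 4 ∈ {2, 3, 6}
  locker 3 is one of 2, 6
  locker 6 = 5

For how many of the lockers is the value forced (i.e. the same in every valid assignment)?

locker 2's domain is down to {2}, so locker 2 = 2. So locker 3, locker 4 can't be 2.
locker 3 has just one choice, so locker 3 = 6. Strike 6 from locker 4, locker 5.
locker 4's domain is down to {3}, so locker 4 = 3. Strike 3 from locker 1.
That leaves locker 5 = 4.
That leaves locker 6 = 5.
locker 1 must be 1 (only option left).
Every locker is fixed: locker 1=1, locker 2=2, locker 3=6, locker 4=3, locker 5=4, locker 6=5. That makes 6.

6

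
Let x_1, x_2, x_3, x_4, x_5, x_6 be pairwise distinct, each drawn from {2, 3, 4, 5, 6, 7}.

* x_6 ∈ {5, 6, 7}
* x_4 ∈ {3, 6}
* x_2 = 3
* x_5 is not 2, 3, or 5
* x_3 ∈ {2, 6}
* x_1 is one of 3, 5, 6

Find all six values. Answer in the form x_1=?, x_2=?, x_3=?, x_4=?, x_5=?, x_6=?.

x_1=5, x_2=3, x_3=2, x_4=6, x_5=4, x_6=7

x_2's domain is down to {3}, so x_2 = 3. Remove 3 from x_1, x_4.
That leaves x_4 = 6. Remove 6 from x_1, x_3, x_5, x_6.
x_1's domain is down to {5}, so x_1 = 5. Eliminate 5 elsewhere: x_6.
x_3's domain is down to {2}, so x_3 = 2.
x_6's domain is down to {7}, so x_6 = 7. Eliminate 7 elsewhere: x_5.
x_5's domain is down to {4}, so x_5 = 4.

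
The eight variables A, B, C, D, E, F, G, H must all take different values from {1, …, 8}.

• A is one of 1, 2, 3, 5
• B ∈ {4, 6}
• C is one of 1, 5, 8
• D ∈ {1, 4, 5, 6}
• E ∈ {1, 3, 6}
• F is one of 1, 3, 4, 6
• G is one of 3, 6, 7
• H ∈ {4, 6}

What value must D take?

5

Among the 8 variables, 2 fits only A (and all 8 values in {1, 2, 3, 4, 5, 6, 7, 8} must be used), so A = 2.
Among the 7 still-open variables, 7 fits only G (and all 7 values in {1, 3, 4, 5, 6, 7, 8} must be used), so G = 7.
The 6 still-open variables together cover exactly {1, 3, 4, 5, 6, 8} — 6 values for 6 variables — and 8 appears only in C's list, so C = 8.
The 5 still-open variables together cover exactly {1, 3, 4, 5, 6} — 5 values for 5 variables — and 5 appears only in D's list, so D = 5.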